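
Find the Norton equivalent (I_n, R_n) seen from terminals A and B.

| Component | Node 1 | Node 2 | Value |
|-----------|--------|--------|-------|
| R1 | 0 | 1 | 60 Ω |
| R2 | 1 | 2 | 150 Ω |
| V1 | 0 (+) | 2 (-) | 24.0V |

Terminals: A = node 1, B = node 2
Find the Thévenin equivalent first; then I_n = V_th/R_th and R_n = R_th.
Step 1 — V_th is the open-circuit voltage V_A - V_B (nothing connected across the terminals).
Nodal analysis, taking node 2 as the 0 V reference.
Source V1 fixes V_0 = 24 V.
KCL at each unknown node (sum of currents leaving = 0; resistances in Ω):
  Node 1: (V_1 - 24)/60 + (V_1 - 0)/150 = 0
Collecting terms: 0.02333 × V_1 = 0.4  =>  V_1 = 17.14 V
V_th = V_1 - V_2 = 17.14 - 0 = 17.14 V
Step 2 — R_th: zero the source — replace V1 by a short circuit (node 2 merges into node 0) — and find the resistance seen between A (node 1) and B (node 0).
Reduce the network between node 1 (A) and node 0 (B) by series/parallel combination:
  Rp1 = R1 ‖ R2 (parallel, both between nodes 0 and 1) = 1/(1/60 + 1/150) = 42.86 Ω
R_th = 42.86 Ω
I_n = V_th/R_th = 17.14/42.86 = 0.4 A, and R_n = R_th = 42.86 Ω

Final answer: I_n = 0.4 A, R_n = 42.86 Ω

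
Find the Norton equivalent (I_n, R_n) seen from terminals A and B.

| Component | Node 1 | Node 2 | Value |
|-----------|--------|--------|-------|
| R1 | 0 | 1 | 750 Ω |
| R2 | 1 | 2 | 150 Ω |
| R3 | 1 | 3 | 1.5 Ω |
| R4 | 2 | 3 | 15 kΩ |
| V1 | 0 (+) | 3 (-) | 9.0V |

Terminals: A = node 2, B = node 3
Find the Thévenin equivalent first; then I_n = V_th/R_th and R_n = R_th.
Step 1 — V_th is the open-circuit voltage V_A - V_B (nothing connected across the terminals).
Nodal analysis, taking node 3 as the 0 V reference.
Source V1 fixes V_0 = 9 V.
KCL at each unknown node (sum of currents leaving = 0; resistances in Ω):
  Node 1: (V_1 - 9)/750 + (V_1 - V_2)/150 + (V_1 - 0)/1.5 = 0
  Node 2: (V_2 - V_1)/150 + (V_2 - 0)/15000 = 0
Collecting terms (coefficients in siemens):
  0.6747·V_1 - 0.006667·V_2 = 0.012
  0.006733·V_2 - 0.006667·V_1 = 0
Determinant D = (0.6747)(0.006733) - (-0.006667)(-0.006667) = 0.004498
V_1 = [(0.012)(0.006733) - (-0.006667)(0)]/D = 0.01796 V
V_2 = [(0.6747)(0) - (0.012)(-0.006667)]/D = 0.01778 V
V_th = V_2 - V_3 = 0.01778 - 0 = 0.01778 V
Step 2 — R_th: zero the source — replace V1 by a short circuit (node 3 merges into node 0) — and find the resistance seen between A (node 2) and B (node 0).
Reduce the network between node 2 (A) and node 0 (B) by series/parallel combination:
  Rp1 = R1 ‖ R3 (parallel, both between nodes 0 and 1) = 1/(1/750 + 1/1.5) = 1.497 Ω
  Rs1 = R2 + Rp1 (series, joined only at node 1) = 150 + 1.497 = 151.5 Ω
  Rp2 = R4 ‖ Rs1 (parallel, both between nodes 0 and 2) = 1/(1/15000 + 1/151.5) = 150 Ω
R_th = 150 Ω
I_n = V_th/R_th = 0.01778/150 = 0.0001186 A, and R_n = R_th = 150 Ω

Final answer: I_n = 0.0001186 A, R_n = 150 Ω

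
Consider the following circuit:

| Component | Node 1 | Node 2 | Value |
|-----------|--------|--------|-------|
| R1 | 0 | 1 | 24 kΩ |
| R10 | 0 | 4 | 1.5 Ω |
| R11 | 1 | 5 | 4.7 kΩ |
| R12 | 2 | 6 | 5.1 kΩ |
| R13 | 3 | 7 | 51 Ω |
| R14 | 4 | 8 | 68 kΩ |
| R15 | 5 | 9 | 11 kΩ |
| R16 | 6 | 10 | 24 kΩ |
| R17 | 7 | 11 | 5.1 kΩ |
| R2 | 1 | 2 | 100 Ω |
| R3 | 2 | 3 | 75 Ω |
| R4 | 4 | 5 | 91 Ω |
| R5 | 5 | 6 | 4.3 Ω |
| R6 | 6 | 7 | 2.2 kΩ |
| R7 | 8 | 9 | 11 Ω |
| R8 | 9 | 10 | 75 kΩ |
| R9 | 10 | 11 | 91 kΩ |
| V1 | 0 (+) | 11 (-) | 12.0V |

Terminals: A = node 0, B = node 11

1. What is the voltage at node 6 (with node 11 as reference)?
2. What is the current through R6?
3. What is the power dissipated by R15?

Nodal analysis, taking node 11 as the 0 V reference.
Source V1 fixes V_0 = 12 V.
KCL at each unknown node (sum of currents leaving = 0; resistances in Ω):
  Node 1: (V_1 - 12)/24000 + (V_1 - V_2)/100 + (V_1 - V_5)/4700 = 0
  Node 2: (V_2 - V_1)/100 + (V_2 - V_3)/75 + (V_2 - V_6)/5100 = 0
  Node 3: (V_3 - V_2)/75 + (V_3 - V_7)/51 = 0
  Node 4: (V_4 - V_5)/91 + (V_4 - 12)/1.5 + (V_4 - V_8)/68000 = 0
  Node 5: (V_5 - V_4)/91 + (V_5 - V_6)/4.3 + (V_5 - V_1)/4700 + (V_5 - V_9)/11000 = 0
  Node 6: (V_6 - V_5)/4.3 + (V_6 - V_7)/2200 + (V_6 - V_2)/5100 + (V_6 - V_10)/24000 = 0
  Node 7: (V_7 - V_6)/2200 + (V_7 - V_3)/51 + (V_7 - 0)/5100 = 0
  Node 8: (V_8 - V_9)/11 + (V_8 - V_4)/68000 = 0
  Node 9: (V_9 - V_8)/11 + (V_9 - V_10)/75000 + (V_9 - V_5)/11000 = 0
  Node 10: (V_10 - V_9)/75000 + (V_10 - 0)/91000 + (V_10 - V_6)/24000 = 0
Collecting terms (coefficients in siemens):
  0.01025·V_1 - 0.01·V_2 - 0.0002128·V_5 = 0.0005
  0.02353·V_2 - 0.01·V_1 - 0.01333·V_3 - 0.0001961·V_6 = 0
  0.03294·V_3 - 0.01333·V_2 - 0.01961·V_7 = 0
  0.6777·V_4 - 0.01099·V_5 - 0.00001471·V_8 = 8
  0.2439·V_5 - 0.0002128·V_1 - 0.01099·V_4 - 0.2326·V_6 - 0.00009091·V_9 = 0
  0.2333·V_6 - 0.0001961·V_2 - 0.2326·V_5 - 0.0004545·V_7 - 0.00004167·V_10 = 0
  0.02026·V_7 - 0.01961·V_3 - 0.0004545·V_6 = 0
  0.09092·V_8 - 0.00001471·V_4 - 0.09091·V_9 = 0
  0.09101·V_9 - 0.00009091·V_5 - 0.09091·V_8 - 0.00001333·V_10 = 0
  0.00006599·V_10 - 0.00004167·V_6 - 0.00001333·V_9 = 0
Solving these 10 simultaneous equations (Gaussian elimination) gives:
  V_1 = 9.829 V, V_2 = 9.777 V, V_3 = 9.709 V, V_4 = 12 V
  V_5 = 11.82 V, V_6 = 11.82 V, V_7 = 9.662 V, V_8 = 11.62 V
  V_9 = 11.62 V, V_10 = 9.809 V
Part 1:
  Read off the nodal solution: V_6 = 11.82 V
Part 2:
  I_R6 = (V_6 - V_7)/R6 = (11.82 - 9.662)/2200 = 0.0009797 A
  Magnitude: I_R6 = 0.0009797 A
Part 3:
  I_R15 = (V_5 - V_9)/R15 = (11.82 - 11.62)/11000 = 0.00001858 A
  P_R15 = I_R15² × R15 = (0.00001858)² × 11000 = 0.000003796 W

Final answers:
1. V_6 = 11.82 V
2. I_R6 = 0.0009797 A
3. P_R15 = 3.796e-06 W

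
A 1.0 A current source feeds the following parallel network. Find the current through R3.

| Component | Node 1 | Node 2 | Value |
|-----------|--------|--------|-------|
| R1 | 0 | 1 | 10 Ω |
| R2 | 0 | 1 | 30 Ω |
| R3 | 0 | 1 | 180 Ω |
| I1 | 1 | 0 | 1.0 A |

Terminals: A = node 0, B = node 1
All resistors sit directly between nodes 0 and 1, so they are in parallel and share one voltage V; the full source current 1 A splits among them.
1/R_par = 1/10 + 1/30 + 1/180 = 0.1389 S  =>  R_par = 7.2 Ω
V = I × R_par = 1 × 7.2 = 7.2 V
I_R3 = V/R3 = 7.2/180 = 0.04 A

Final answer: 0.04 A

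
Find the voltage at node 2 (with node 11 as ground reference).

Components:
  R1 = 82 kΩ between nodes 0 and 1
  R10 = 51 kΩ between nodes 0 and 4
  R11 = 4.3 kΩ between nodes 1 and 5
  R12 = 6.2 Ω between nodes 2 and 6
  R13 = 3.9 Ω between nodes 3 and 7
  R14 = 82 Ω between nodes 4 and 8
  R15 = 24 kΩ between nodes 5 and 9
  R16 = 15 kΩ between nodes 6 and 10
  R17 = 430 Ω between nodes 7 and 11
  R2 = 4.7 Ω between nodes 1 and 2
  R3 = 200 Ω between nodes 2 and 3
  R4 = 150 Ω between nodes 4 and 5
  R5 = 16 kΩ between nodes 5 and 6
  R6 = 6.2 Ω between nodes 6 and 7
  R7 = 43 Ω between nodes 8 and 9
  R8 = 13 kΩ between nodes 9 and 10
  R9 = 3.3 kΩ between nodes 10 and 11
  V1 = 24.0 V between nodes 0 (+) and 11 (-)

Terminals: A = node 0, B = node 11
Nodal analysis, taking node 11 as the 0 V reference.
Source V1 fixes V_0 = 24 V.
KCL at each unknown node (sum of currents leaving = 0; resistances in Ω):
  Node 1: (V_1 - 24)/82000 + (V_1 - V_2)/4.7 + (V_1 - V_5)/4300 = 0
  Node 2: (V_2 - V_1)/4.7 + (V_2 - V_3)/200 + (V_2 - V_6)/6.2 = 0
  Node 3: (V_3 - V_2)/200 + (V_3 - V_7)/3.9 = 0
  Node 4: (V_4 - V_5)/150 + (V_4 - 24)/51000 + (V_4 - V_8)/82 = 0
  Node 5: (V_5 - V_4)/150 + (V_5 - V_6)/16000 + (V_5 - V_1)/4300 + (V_5 - V_9)/24000 = 0
  Node 6: (V_6 - V_5)/16000 + (V_6 - V_7)/6.2 + (V_6 - V_2)/6.2 + (V_6 - V_10)/15000 = 0
  Node 7: (V_7 - V_6)/6.2 + (V_7 - V_3)/3.9 + (V_7 - 0)/430 = 0
  Node 8: (V_8 - V_9)/43 + (V_8 - V_4)/82 = 0
  Node 9: (V_9 - V_8)/43 + (V_9 - V_10)/13000 + (V_9 - V_5)/24000 = 0
  Node 10: (V_10 - V_9)/13000 + (V_10 - 0)/3300 + (V_10 - V_6)/15000 = 0
Collecting terms (coefficients in siemens):
  0.213·V_1 - 0.2128·V_2 - 0.0002326·V_5 = 0.0002927
  0.3791·V_2 - 0.2128·V_1 - 0.005·V_3 - 0.1613·V_6 = 0
  0.2614·V_3 - 0.005·V_2 - 0.2564·V_7 = 0
  0.01888·V_4 - 0.006667·V_5 - 0.0122·V_8 = 0.0004706
  0.007003·V_5 - 0.0002326·V_1 - 0.006667·V_4 - 0.0000625·V_6 - 0.00004167·V_9 = 0
  0.3227·V_6 - 0.1613·V_2 - 0.0000625·V_5 - 0.1613·V_7 - 0.00006667·V_10 = 0
  0.42·V_7 - 0.2564·V_3 - 0.1613·V_6 = 0
  0.03545·V_8 - 0.0122·V_4 - 0.02326·V_9 = 0
  0.02337·V_9 - 0.00004167·V_5 - 0.02326·V_8 - 0.00007692·V_10 = 0
  0.0004466·V_10 - 0.00006667·V_6 - 0.00007692·V_9 = 0
Solving these 10 simultaneous equations (Gaussian elimination) gives:
  V_1 = 0.2844 V, V_2 = 0.2818 V, V_3 = 0.2749 V, V_4 = 1.516 V
  V_5 = 1.464 V, V_6 = 0.2785 V, V_7 = 0.2748 V, V_8 = 1.508 V
  V_9 = 1.504 V, V_10 = 0.3006 V
The requested potential is V_2 = 0.2818 V.

Final answer: V_2 = 0.2818 V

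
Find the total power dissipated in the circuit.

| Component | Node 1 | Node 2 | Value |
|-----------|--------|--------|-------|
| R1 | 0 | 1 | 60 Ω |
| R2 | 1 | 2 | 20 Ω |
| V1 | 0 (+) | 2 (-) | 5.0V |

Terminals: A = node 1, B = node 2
Nodal analysis, taking node 2 as the 0 V reference.
Source V1 fixes V_0 = 5 V.
KCL at each unknown node (sum of currents leaving = 0; resistances in Ω):
  Node 1: (V_1 - 5)/60 + (V_1 - 0)/20 = 0
Collecting terms: 0.06667 × V_1 = 0.08333  =>  V_1 = 1.25 V
Power in each resistor, P = (ΔV)²/R:
  P_R1 = (5 - 1.25)²/60 = 0.2344 W
  P_R2 = (1.25 - 0)²/20 = 0.07812 W
P_total = P_R1 + P_R2 = 0.3125 W

Final answer: 0.3125 W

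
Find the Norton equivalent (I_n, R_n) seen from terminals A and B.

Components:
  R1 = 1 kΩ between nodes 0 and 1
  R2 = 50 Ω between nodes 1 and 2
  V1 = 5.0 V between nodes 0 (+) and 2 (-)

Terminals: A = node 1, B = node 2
Find the Thévenin equivalent first; then I_n = V_th/R_th and R_n = R_th.
Step 1 — V_th is the open-circuit voltage V_A - V_B (nothing connected across the terminals).
Nodal analysis, taking node 2 as the 0 V reference.
Source V1 fixes V_0 = 5 V.
KCL at each unknown node (sum of currents leaving = 0; resistances in Ω):
  Node 1: (V_1 - 5)/1000 + (V_1 - 0)/50 = 0
Collecting terms: 0.021 × V_1 = 0.005  =>  V_1 = 0.2381 V
V_th = V_1 - V_2 = 0.2381 - 0 = 0.2381 V
Step 2 — R_th: zero the source — replace V1 by a short circuit (node 2 merges into node 0) — and find the resistance seen between A (node 1) and B (node 0).
Reduce the network between node 1 (A) and node 0 (B) by series/parallel combination:
  Rp1 = R1 ‖ R2 (parallel, both between nodes 0 and 1) = 1/(1/1000 + 1/50) = 47.62 Ω
R_th = 47.62 Ω
I_n = V_th/R_th = 0.2381/47.62 = 0.005 A, and R_n = R_th = 47.62 Ω

Final answer: I_n = 0.005 A, R_n = 47.62 Ω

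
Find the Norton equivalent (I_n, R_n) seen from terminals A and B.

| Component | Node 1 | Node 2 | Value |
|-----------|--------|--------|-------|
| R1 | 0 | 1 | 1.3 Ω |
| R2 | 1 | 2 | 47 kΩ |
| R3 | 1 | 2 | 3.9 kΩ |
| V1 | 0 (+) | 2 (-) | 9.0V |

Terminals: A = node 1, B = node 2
Find the Thévenin equivalent first; then I_n = V_th/R_th and R_n = R_th.
Step 1 — V_th is the open-circuit voltage V_A - V_B (nothing connected across the terminals).
Nodal analysis, taking node 2 as the 0 V reference.
Source V1 fixes V_0 = 9 V.
KCL at each unknown node (sum of currents leaving = 0; resistances in Ω):
  Node 1: (V_1 - 9)/1.3 + (V_1 - 0)/47000 + (V_1 - 0)/3900 = 0
Collecting terms: 0.7695 × V_1 = 6.923  =>  V_1 = 8.997 V
V_th = V_1 - V_2 = 8.997 - 0 = 8.997 V
Step 2 — R_th: zero the source — replace V1 by a short circuit (node 2 merges into node 0) — and find the resistance seen between A (node 1) and B (node 0).
Reduce the network between node 1 (A) and node 0 (B) by series/parallel combination:
  Rp1 = R1 ‖ R2 ‖ R3 (parallel, all between nodes 0 and 1) = 1/(1/1.3 + 1/47000 + 1/3900) = 1.3 Ω
R_th = 1.3 Ω
I_n = V_th/R_th = 8.997/1.3 = 6.923 A, and R_n = R_th = 1.3 Ω

Final answer: I_n = 6.923 A, R_n = 1.3 Ω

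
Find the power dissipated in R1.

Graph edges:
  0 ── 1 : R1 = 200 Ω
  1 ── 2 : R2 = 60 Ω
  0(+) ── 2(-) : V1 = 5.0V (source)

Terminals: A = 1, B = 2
Nodal analysis, taking node 2 as the 0 V reference.
Source V1 fixes V_0 = 5 V.
KCL at each unknown node (sum of currents leaving = 0; resistances in Ω):
  Node 1: (V_1 - 5)/200 + (V_1 - 0)/60 = 0
Collecting terms: 0.02167 × V_1 = 0.025  =>  V_1 = 1.154 V
I_R1 = (V_0 - V_1)/R1 = (5 - 1.154)/200 = 0.01923 A
P_R1 = I_R1² × R1 = (0.01923)² × 200 = 0.07396 W

Final answer: 0.07396 W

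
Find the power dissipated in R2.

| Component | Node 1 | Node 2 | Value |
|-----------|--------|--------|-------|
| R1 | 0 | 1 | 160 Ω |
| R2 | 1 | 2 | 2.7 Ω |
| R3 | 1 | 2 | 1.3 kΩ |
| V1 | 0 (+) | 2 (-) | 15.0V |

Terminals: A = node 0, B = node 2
Nodal analysis, taking node 2 as the 0 V reference.
Source V1 fixes V_0 = 15 V.
KCL at each unknown node (sum of currents leaving = 0; resistances in Ω):
  Node 1: (V_1 - 15)/160 + (V_1 - 0)/2.7 + (V_1 - 0)/1300 = 0
Collecting terms: 0.3774 × V_1 = 0.09375  =>  V_1 = 0.2484 V
I_R2 = (V_1 - V_2)/R2 = (0.2484 - 0)/2.7 = 0.09201 A
P_R2 = I_R2² × R2 = (0.09201)² × 2.7 = 0.02286 W

Final answer: 0.02286 W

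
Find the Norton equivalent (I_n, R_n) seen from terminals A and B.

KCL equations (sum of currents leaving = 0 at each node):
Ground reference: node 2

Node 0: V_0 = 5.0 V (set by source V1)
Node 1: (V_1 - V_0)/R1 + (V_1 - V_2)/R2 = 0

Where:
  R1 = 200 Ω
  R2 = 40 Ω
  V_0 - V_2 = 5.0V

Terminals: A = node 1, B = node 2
Find the Thévenin equivalent first; then I_n = V_th/R_th and R_n = R_th.
Step 1 — V_th is the open-circuit voltage V_A - V_B (nothing connected across the terminals).
Nodal analysis, taking node 2 as the 0 V reference.
Source V1 fixes V_0 = 5 V.
KCL at each unknown node (sum of currents leaving = 0; resistances in Ω):
  Node 1: (V_1 - 5)/200 + (V_1 - 0)/40 = 0
Collecting terms: 0.03 × V_1 = 0.025  =>  V_1 = 0.8333 V
V_th = V_1 - V_2 = 0.8333 - 0 = 0.8333 V
Step 2 — R_th: zero the source — replace V1 by a short circuit (node 2 merges into node 0) — and find the resistance seen between A (node 1) and B (node 0).
Reduce the network between node 1 (A) and node 0 (B) by series/parallel combination:
  Rp1 = R1 ‖ R2 (parallel, both between nodes 0 and 1) = 1/(1/200 + 1/40) = 33.33 Ω
R_th = 33.33 Ω
I_n = V_th/R_th = 0.8333/33.33 = 0.025 A, and R_n = R_th = 33.33 Ω

Final answer: I_n = 0.025 A, R_n = 33.33 Ω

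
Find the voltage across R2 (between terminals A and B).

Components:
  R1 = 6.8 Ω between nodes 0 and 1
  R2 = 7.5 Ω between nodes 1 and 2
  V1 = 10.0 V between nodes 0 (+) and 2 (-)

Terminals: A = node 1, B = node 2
R1 and R2 are in series across V1 (node 0 → node 1 → node 2), and the output A–B is taken across R2, so this is a voltage divider.
Series current: I = V1/(R1 + R2) = 10/(6.8 + 7.5) = 10/14.3 = 0.6993 A
V_R2 = I × R2 = V1 × R2/(R1 + R2) = 10 × 7.5/14.3 = 5.245 V

Final answer: 5.245 V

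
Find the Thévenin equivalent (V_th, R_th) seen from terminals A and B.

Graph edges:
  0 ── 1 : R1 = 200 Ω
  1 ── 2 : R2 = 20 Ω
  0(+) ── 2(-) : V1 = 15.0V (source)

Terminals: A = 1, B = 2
Step 1 — V_th is the open-circuit voltage V_A - V_B (nothing connected across the terminals).
Nodal analysis, taking node 2 as the 0 V reference.
Source V1 fixes V_0 = 15 V.
KCL at each unknown node (sum of currents leaving = 0; resistances in Ω):
  Node 1: (V_1 - 15)/200 + (V_1 - 0)/20 = 0
Collecting terms: 0.055 × V_1 = 0.075  =>  V_1 = 1.364 V
V_th = V_1 - V_2 = 1.364 - 0 = 1.364 V
Step 2 — R_th: zero the source — replace V1 by a short circuit (node 2 merges into node 0) — and find the resistance seen between A (node 1) and B (node 0).
Reduce the network between node 1 (A) and node 0 (B) by series/parallel combination:
  Rp1 = R1 ‖ R2 (parallel, both between nodes 0 and 1) = 1/(1/200 + 1/20) = 18.18 Ω
R_th = 18.18 Ω

Final answer: V_th = 1.364 V, R_th = 18.18 Ω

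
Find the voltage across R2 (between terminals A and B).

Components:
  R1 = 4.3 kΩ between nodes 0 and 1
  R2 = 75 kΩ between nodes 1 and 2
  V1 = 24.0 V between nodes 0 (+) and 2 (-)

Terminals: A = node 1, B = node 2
R1 and R2 are in series across V1 (node 0 → node 1 → node 2), and the output A–B is taken across R2, so this is a voltage divider.
Series current: I = V1/(R1 + R2) = 24/(4300 + 75000) = 24/79300 = 0.0003026 A
V_R2 = I × R2 = V1 × R2/(R1 + R2) = 24 × 75000/79300 = 22.7 V

Final answer: 22.7 V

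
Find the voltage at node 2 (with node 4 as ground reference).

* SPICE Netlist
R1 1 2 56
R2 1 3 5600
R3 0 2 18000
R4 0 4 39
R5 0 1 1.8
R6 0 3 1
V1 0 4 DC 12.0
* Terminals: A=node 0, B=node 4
Nodal analysis, taking node 4 as the 0 V reference.
Source V1 fixes V_0 = 12 V.
KCL at each unknown node (sum of currents leaving = 0; resistances in Ω):
  Node 1: (V_1 - V_2)/56 + (V_1 - V_3)/5600 + (V_1 - 12)/1.8 = 0
  Node 2: (V_2 - V_1)/56 + (V_2 - 12)/18000 = 0
  Node 3: (V_3 - V_1)/5600 + (V_3 - 12)/1 = 0
Collecting terms (coefficients in siemens):
  0.5736·V_1 - 0.01786·V_2 - 0.0001786·V_3 = 6.667
  0.01791·V_2 - 0.01786·V_1 = 0.0006667
  1·V_3 - 0.0001786·V_1 = 12
Solving these 3 simultaneous equations (Gaussian elimination) gives:
  V_1 = 12 V, V_2 = 12 V, V_3 = 12 V
The requested potential is V_2 = 12 V.

Final answer: V_2 = 12 V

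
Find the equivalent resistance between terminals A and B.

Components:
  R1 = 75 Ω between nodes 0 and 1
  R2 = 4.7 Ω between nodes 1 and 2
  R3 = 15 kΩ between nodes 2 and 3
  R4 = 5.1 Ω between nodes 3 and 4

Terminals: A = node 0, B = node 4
Reduce the network between node 0 (A) and node 4 (B) by series/parallel combination:
  Rs1 = R1 + R2 (series, joined only at node 1) = 75 + 4.7 = 79.7 Ω
  Rs2 = R3 + Rs1 (series, joined only at node 2) = 15000 + 79.7 = 15080 Ω
  Rs3 = R4 + Rs2 (series, joined only at node 3) = 5.1 + 15080 = 15080 Ω
R_eq = 15.08 kΩ

Final answer: 15.08 kΩ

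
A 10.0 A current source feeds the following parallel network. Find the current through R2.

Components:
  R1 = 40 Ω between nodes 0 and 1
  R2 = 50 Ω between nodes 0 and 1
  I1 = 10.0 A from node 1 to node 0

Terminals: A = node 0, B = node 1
All resistors sit directly between nodes 0 and 1, so they are in parallel and share one voltage V; the full source current 10 A splits among them.
1/R_par = 1/40 + 1/50 = 0.045 S  =>  R_par = 22.22 Ω
V = I × R_par = 10 × 22.22 = 222.2 V
I_R2 = V/R2 = 222.2/50 = 4.444 A

Final answer: 4.444 A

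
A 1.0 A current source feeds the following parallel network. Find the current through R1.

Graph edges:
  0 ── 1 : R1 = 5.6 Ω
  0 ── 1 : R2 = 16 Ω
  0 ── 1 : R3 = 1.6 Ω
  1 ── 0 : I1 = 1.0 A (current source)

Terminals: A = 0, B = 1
All resistors sit directly between nodes 0 and 1, so they are in parallel and share one voltage V; the full source current 1 A splits among them.
1/R_par = 1/5.6 + 1/16 + 1/1.6 = 0.8661 S  =>  R_par = 1.155 Ω
V = I × R_par = 1 × 1.155 = 1.155 V
I_R1 = V/R1 = 1.155/5.6 = 0.2062 A

Final answer: 0.2062 A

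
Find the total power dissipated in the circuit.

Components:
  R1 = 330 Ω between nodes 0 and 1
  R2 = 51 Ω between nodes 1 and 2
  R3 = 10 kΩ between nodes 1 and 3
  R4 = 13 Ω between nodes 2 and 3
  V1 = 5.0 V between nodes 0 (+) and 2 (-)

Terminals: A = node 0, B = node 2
Nodal analysis, taking node 2 as the 0 V reference.
Source V1 fixes V_0 = 5 V.
KCL at each unknown node (sum of currents leaving = 0; resistances in Ω):
  Node 1: (V_1 - 5)/330 + (V_1 - 0)/51 + (V_1 - V_3)/10000 = 0
  Node 3: (V_3 - V_1)/10000 + (V_3 - 0)/13 = 0
Collecting terms (coefficients in siemens):
  0.02274·V_1 - 0.0001·V_3 = 0.01515
  0.07702·V_3 - 0.0001·V_1 = 0
Determinant D = (0.02274)(0.07702) - (-0.0001)(-0.0001) = 0.001751
V_1 = [(0.01515)(0.07702) - (-0.0001)(0)]/D = 0.6664 V
V_3 = [(0.02274)(0) - (0.01515)(-0.0001)]/D = 0.0008651 V
Power in each resistor, P = (ΔV)²/R:
  P_R1 = (5 - 0.6664)²/330 = 0.05691 W
  P_R2 = (0.6664 - 0)²/51 = 0.008706 W
  P_R3 = (0.6664 - 0.0008651)²/10000 = 0.00004429 W
  P_R4 = (0 - 0.0008651)²/13 = 0.00000005757 W
P_total = P_R1 + P_R2 + P_R3 + P_R4 = 0.06566 W

Final answer: 0.06566 W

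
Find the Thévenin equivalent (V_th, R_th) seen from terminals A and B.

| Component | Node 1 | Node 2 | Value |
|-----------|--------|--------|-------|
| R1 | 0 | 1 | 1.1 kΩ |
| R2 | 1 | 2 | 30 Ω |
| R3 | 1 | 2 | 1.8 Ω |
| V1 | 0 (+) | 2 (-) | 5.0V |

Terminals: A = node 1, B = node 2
Step 1 — V_th is the open-circuit voltage V_A - V_B (nothing connected across the terminals).
Nodal analysis, taking node 2 as the 0 V reference.
Source V1 fixes V_0 = 5 V.
KCL at each unknown node (sum of currents leaving = 0; resistances in Ω):
  Node 1: (V_1 - 5)/1100 + (V_1 - 0)/30 + (V_1 - 0)/1.8 = 0
Collecting terms: 0.5898 × V_1 = 0.004545  =>  V_1 = 0.007707 V
V_th = V_1 - V_2 = 0.007707 - 0 = 0.007707 V
Step 2 — R_th: zero the source — replace V1 by a short circuit (node 2 merges into node 0) — and find the resistance seen between A (node 1) and B (node 0).
Reduce the network between node 1 (A) and node 0 (B) by series/parallel combination:
  Rp1 = R1 ‖ R2 ‖ R3 (parallel, all between nodes 0 and 1) = 1/(1/1100 + 1/30 + 1/1.8) = 1.695 Ω
R_th = 1.695 Ω

Final answer: V_th = 0.007707 V, R_th = 1.695 Ω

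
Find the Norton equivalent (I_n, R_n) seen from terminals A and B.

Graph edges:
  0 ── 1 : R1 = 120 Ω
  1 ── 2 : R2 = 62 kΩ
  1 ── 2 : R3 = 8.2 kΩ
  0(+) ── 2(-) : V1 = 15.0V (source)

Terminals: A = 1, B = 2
Find the Thévenin equivalent first; then I_n = V_th/R_th and R_n = R_th.
Step 1 — V_th is the open-circuit voltage V_A - V_B (nothing connected across the terminals).
Nodal analysis, taking node 2 as the 0 V reference.
Source V1 fixes V_0 = 15 V.
KCL at each unknown node (sum of currents leaving = 0; resistances in Ω):
  Node 1: (V_1 - 15)/120 + (V_1 - 0)/62000 + (V_1 - 0)/8200 = 0
Collecting terms: 0.008471 × V_1 = 0.125  =>  V_1 = 14.76 V
V_th = V_1 - V_2 = 14.76 - 0 = 14.76 V
Step 2 — R_th: zero the source — replace V1 by a short circuit (node 2 merges into node 0) — and find the resistance seen between A (node 1) and B (node 0).
Reduce the network between node 1 (A) and node 0 (B) by series/parallel combination:
  Rp1 = R1 ‖ R2 ‖ R3 (parallel, all between nodes 0 and 1) = 1/(1/120 + 1/62000 + 1/8200) = 118 Ω
R_th = 118 Ω
I_n = V_th/R_th = 14.76/118 = 0.125 A, and R_n = R_th = 118 Ω

Final answer: I_n = 0.125 A, R_n = 118 Ω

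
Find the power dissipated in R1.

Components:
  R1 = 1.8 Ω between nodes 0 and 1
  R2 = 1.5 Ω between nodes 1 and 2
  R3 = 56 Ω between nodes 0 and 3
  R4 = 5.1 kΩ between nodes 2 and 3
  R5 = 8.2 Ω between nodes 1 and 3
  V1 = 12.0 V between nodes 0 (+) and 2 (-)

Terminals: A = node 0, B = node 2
Nodal analysis, taking node 2 as the 0 V reference.
Source V1 fixes V_0 = 12 V.
KCL at each unknown node (sum of currents leaving = 0; resistances in Ω):
  Node 1: (V_1 - 12)/1.8 + (V_1 - 0)/1.5 + (V_1 - V_3)/8.2 = 0
  Node 3: (V_3 - 12)/56 + (V_3 - 0)/5100 + (V_3 - V_1)/8.2 = 0
Collecting terms (coefficients in siemens):
  1.344·V_1 - 0.122·V_3 = 6.667
  0.14·V_3 - 0.122·V_1 = 0.2143
Determinant D = (1.344)(0.14) - (-0.122)(-0.122) = 0.1733
V_1 = [(6.667)(0.14) - (-0.122)(0.2143)]/D = 5.536 V
V_3 = [(1.344)(0.2143) - (6.667)(-0.122)]/D = 6.353 V
I_R1 = (V_0 - V_1)/R1 = (12 - 5.536)/1.8 = 3.591 A
P_R1 = I_R1² × R1 = (3.591)² × 1.8 = 23.21 W

Final answer: 23.21 W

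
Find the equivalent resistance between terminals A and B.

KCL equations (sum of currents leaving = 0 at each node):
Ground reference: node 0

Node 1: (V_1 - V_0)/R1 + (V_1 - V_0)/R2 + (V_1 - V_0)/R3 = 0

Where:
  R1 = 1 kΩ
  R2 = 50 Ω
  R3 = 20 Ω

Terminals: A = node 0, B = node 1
Reduce the network between node 0 (A) and node 1 (B) by series/parallel combination:
  Rp1 = R1 ‖ R2 ‖ R3 (parallel, all between nodes 0 and 1) = 1/(1/1000 + 1/50 + 1/20) = 14.08 Ω
R_eq = 14.08 Ω

Final answer: 14.08 Ω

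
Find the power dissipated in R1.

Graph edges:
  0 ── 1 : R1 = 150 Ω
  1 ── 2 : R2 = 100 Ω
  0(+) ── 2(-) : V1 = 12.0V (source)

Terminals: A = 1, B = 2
Nodal analysis, taking node 2 as the 0 V reference.
Source V1 fixes V_0 = 12 V.
KCL at each unknown node (sum of currents leaving = 0; resistances in Ω):
  Node 1: (V_1 - 12)/150 + (V_1 - 0)/100 = 0
Collecting terms: 0.01667 × V_1 = 0.08  =>  V_1 = 4.8 V
I_R1 = (V_0 - V_1)/R1 = (12 - 4.8)/150 = 0.048 A
P_R1 = I_R1² × R1 = (0.048)² × 150 = 0.3456 W

Final answer: 0.3456 W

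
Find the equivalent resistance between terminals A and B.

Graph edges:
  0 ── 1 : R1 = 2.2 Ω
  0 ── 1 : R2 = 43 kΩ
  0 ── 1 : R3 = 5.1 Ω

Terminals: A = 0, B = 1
Reduce the network between node 0 (A) and node 1 (B) by series/parallel combination:
  Rp1 = R1 ‖ R2 ‖ R3 (parallel, all between nodes 0 and 1) = 1/(1/2.2 + 1/43000 + 1/5.1) = 1.537 Ω
R_eq = 1.537 Ω

Final answer: 1.537 Ω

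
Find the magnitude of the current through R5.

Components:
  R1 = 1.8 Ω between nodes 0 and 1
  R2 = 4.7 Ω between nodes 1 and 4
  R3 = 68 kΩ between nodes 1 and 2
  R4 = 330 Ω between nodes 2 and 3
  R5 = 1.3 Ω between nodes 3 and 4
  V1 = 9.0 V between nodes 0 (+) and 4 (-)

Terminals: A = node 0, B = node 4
Nodal analysis, taking node 4 as the 0 V reference.
Source V1 fixes V_0 = 9 V.
KCL at each unknown node (sum of currents leaving = 0; resistances in Ω):
  Node 1: (V_1 - 9)/1.8 + (V_1 - 0)/4.7 + (V_1 - V_2)/68000 = 0
  Node 2: (V_2 - V_1)/68000 + (V_2 - V_3)/330 = 0
  Node 3: (V_3 - V_2)/330 + (V_3 - 0)/1.3 = 0
Collecting terms (coefficients in siemens):
  0.7683·V_1 - 0.00001471·V_2 = 5
  0.003045·V_2 - 0.00001471·V_1 - 0.00303·V_3 = 0
  0.7723·V_3 - 0.00303·V_2 = 0
Solving these 3 simultaneous equations (Gaussian elimination) gives:
  V_1 = 6.508 V, V_2 = 0.03155 V, V_3 = 0.0001238 V
I_R5 = (V_3 - V_4)/R5 = (0.0001238 - 0)/1.3 = 0.00009524 A
|I_R5| = 0.00009524 A

Final answer: |I_R5| = 9.524e-05 A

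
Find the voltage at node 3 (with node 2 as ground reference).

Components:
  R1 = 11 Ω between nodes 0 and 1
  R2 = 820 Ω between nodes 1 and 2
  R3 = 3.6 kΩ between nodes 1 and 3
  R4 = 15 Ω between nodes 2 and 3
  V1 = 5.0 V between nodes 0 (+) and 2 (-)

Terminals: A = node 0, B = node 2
Nodal analysis, taking node 2 as the 0 V reference.
Source V1 fixes V_0 = 5 V.
KCL at each unknown node (sum of currents leaving = 0; resistances in Ω):
  Node 1: (V_1 - 5)/11 + (V_1 - 0)/820 + (V_1 - V_3)/3600 = 0
  Node 3: (V_3 - V_1)/3600 + (V_3 - 0)/15 = 0
Collecting terms (coefficients in siemens):
  0.09241·V_1 - 0.0002778·V_3 = 0.4545
  0.06694·V_3 - 0.0002778·V_1 = 0
Determinant D = (0.09241)(0.06694) - (-0.0002778)(-0.0002778) = 0.006186
V_1 = [(0.4545)(0.06694) - (-0.0002778)(0)]/D = 4.919 V
V_3 = [(0.09241)(0) - (0.4545)(-0.0002778)]/D = 0.02041 V
The requested potential is V_3 = 0.02041 V.

Final answer: V_3 = 0.02041 V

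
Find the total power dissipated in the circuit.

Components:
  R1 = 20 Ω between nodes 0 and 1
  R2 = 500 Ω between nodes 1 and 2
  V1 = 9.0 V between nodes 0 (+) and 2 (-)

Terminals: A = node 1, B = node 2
Nodal analysis, taking node 2 as the 0 V reference.
Source V1 fixes V_0 = 9 V.
KCL at each unknown node (sum of currents leaving = 0; resistances in Ω):
  Node 1: (V_1 - 9)/20 + (V_1 - 0)/500 = 0
Collecting terms: 0.052 × V_1 = 0.45  =>  V_1 = 8.654 V
Power in each resistor, P = (ΔV)²/R:
  P_R1 = (9 - 8.654)²/20 = 0.005991 W
  P_R2 = (8.654 - 0)²/500 = 0.1498 W
P_total = P_R1 + P_R2 = 0.1558 W

Final answer: 0.1558 W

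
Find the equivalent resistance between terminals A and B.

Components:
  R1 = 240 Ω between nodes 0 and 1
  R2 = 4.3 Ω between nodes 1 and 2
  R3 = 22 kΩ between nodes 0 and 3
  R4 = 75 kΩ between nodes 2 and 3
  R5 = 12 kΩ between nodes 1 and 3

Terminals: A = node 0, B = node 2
The network is not a plain series/parallel combination. Inject a 1 A test current into terminal A (node 0) and return it from terminal B (node 2); then R_eq = V_A / (1 A).
Nodal analysis, taking node 2 as the 0 V reference.
Current source I_test pushes 1 A into node 0 and draws it out of node 2.
KCL at each unknown node (sum of currents leaving = 0; resistances in Ω):
  Node 0: (V_0 - V_1)/240 + (V_0 - V_3)/22000 - 1 = 0
  Node 1: (V_1 - V_0)/240 + (V_1 - 0)/4.3 + (V_1 - V_3)/12000 = 0
  Node 3: (V_3 - V_0)/22000 + (V_3 - V_1)/12000 + (V_3 - 0)/75000 = 0
Collecting terms (coefficients in siemens):
  0.004212·V_0 - 0.004167·V_1 - 0.00004545·V_3 = 1
  0.2368·V_1 - 0.004167·V_0 - 0.00008333·V_3 = 0
  0.0001421·V_3 - 0.00004545·V_0 - 0.00008333·V_1 = 0
Solving these 3 simultaneous equations (Gaussian elimination) gives:
  V_0 = 242.5 V, V_1 = 4.295 V, V_3 = 80.08 V
R_eq = V_0 / 1 A = 242.5 Ω

Final answer: 242.5 Ω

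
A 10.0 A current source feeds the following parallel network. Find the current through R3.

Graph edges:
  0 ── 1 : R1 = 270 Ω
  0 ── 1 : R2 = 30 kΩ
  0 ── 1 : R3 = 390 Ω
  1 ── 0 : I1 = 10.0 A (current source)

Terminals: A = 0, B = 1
All resistors sit directly between nodes 0 and 1, so they are in parallel and share one voltage V; the full source current 10 A splits among them.
1/R_par = 1/270 + 1/30000 + 1/390 = 0.006301 S  =>  R_par = 158.7 Ω
V = I × R_par = 10 × 158.7 = 1587 V
I_R3 = V/R3 = 1587/390 = 4.069 A

Final answer: 4.069 A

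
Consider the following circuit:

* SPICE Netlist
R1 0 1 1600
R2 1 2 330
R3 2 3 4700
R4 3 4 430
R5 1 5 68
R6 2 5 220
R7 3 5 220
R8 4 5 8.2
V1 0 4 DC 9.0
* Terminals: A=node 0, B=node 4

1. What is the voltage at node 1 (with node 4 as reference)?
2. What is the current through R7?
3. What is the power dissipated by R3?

Nodal analysis, taking node 4 as the 0 V reference.
Source V1 fixes V_0 = 9 V.
KCL at each unknown node (sum of currents leaving = 0; resistances in Ω):
  Node 1: (V_1 - 9)/1600 + (V_1 - V_2)/330 + (V_1 - V_5)/68 = 0
  Node 2: (V_2 - V_1)/330 + (V_2 - V_3)/4700 + (V_2 - V_5)/220 = 0
  Node 3: (V_3 - V_2)/4700 + (V_3 - 0)/430 + (V_3 - V_5)/220 = 0
  Node 5: (V_5 - V_1)/68 + (V_5 - V_2)/220 + (V_5 - V_3)/220 + (V_5 - 0)/8.2 = 0
Collecting terms (coefficients in siemens):
  0.01836·V_1 - 0.00303·V_2 - 0.01471·V_5 = 0.005625
  0.007789·V_2 - 0.00303·V_1 - 0.0002128·V_3 - 0.004545·V_5 = 0
  0.007084·V_3 - 0.0002128·V_2 - 0.004545·V_5 = 0
  0.1457·V_5 - 0.01471·V_1 - 0.004545·V_2 - 0.004545·V_3 = 0
Solving these 4 simultaneous equations (Gaussian elimination) gives:
  V_1 = 0.3693 V, V_2 = 0.17 V, V_3 = 0.03309 V, V_5 = 0.0436 V
Part 1:
  Read off the nodal solution: V_1 = 0.3693 V
Part 2:
  I_R7 = (V_3 - V_5)/R7 = (0.03309 - 0.0436)/220 = -0.0000478 A
  Magnitude: I_R7 = 0.0000478 A
Part 3:
  I_R3 = (V_2 - V_3)/R3 = (0.17 - 0.03309)/4700 = 0.00002914 A
  P_R3 = I_R3² × R3 = (0.00002914)² × 4700 = 0.000003991 W

Final answers:
1. V_1 = 0.3693 V
2. I_R7 = 4.78e-05 A
3. P_R3 = 3.991e-06 W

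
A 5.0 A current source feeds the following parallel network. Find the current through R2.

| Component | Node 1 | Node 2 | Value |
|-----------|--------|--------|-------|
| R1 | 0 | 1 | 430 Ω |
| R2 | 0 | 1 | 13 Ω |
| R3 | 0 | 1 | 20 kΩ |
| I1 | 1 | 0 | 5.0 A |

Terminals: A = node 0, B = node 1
All resistors sit directly between nodes 0 and 1, so they are in parallel and share one voltage V; the full source current 5 A splits among them.
1/R_par = 1/430 + 1/13 + 1/20000 = 0.0793 S  =>  R_par = 12.61 Ω
V = I × R_par = 5 × 12.61 = 63.05 V
I_R2 = V/R2 = 63.05/13 = 4.85 A

Final answer: 4.85 A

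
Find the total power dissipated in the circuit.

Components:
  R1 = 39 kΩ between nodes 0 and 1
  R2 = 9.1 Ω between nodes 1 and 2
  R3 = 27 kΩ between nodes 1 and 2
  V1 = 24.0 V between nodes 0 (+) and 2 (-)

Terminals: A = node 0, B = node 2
Nodal analysis, taking node 2 as the 0 V reference.
Source V1 fixes V_0 = 24 V.
KCL at each unknown node (sum of currents leaving = 0; resistances in Ω):
  Node 1: (V_1 - 24)/39000 + (V_1 - 0)/9.1 + (V_1 - 0)/27000 = 0
Collecting terms: 0.11 × V_1 = 0.0006154  =>  V_1 = 0.005597 V
Power in each resistor, P = (ΔV)²/R:
  P_R1 = (24 - 0.005597)²/39000 = 0.01476 W
  P_R2 = (0.005597 - 0)²/9.1 = 0.000003442 W
  P_R3 = (0.005597 - 0)²/27000 = 0.00000000116 W
P_total = P_R1 + P_R2 + P_R3 = 0.01477 W

Final answer: 0.01477 W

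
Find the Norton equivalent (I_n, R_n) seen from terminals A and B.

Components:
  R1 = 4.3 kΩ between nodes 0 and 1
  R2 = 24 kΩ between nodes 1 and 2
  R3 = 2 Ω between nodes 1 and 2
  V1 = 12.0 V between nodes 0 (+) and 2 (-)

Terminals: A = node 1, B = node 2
Find the Thévenin equivalent first; then I_n = V_th/R_th and R_n = R_th.
Step 1 — V_th is the open-circuit voltage V_A - V_B (nothing connected across the terminals).
Nodal analysis, taking node 2 as the 0 V reference.
Source V1 fixes V_0 = 12 V.
KCL at each unknown node (sum of currents leaving = 0; resistances in Ω):
  Node 1: (V_1 - 12)/4300 + (V_1 - 0)/24000 + (V_1 - 0)/2 = 0
Collecting terms: 0.5003 × V_1 = 0.002791  =>  V_1 = 0.005578 V
V_th = V_1 - V_2 = 0.005578 - 0 = 0.005578 V
Step 2 — R_th: zero the source — replace V1 by a short circuit (node 2 merges into node 0) — and find the resistance seen between A (node 1) and B (node 0).
Reduce the network between node 1 (A) and node 0 (B) by series/parallel combination:
  Rp1 = R1 ‖ R2 ‖ R3 (parallel, all between nodes 0 and 1) = 1/(1/4300 + 1/24000 + 1/2) = 1.999 Ω
R_th = 1.999 Ω
I_n = V_th/R_th = 0.005578/1.999 = 0.002791 A, and R_n = R_th = 1.999 Ω

Final answer: I_n = 0.002791 A, R_n = 1.999 Ω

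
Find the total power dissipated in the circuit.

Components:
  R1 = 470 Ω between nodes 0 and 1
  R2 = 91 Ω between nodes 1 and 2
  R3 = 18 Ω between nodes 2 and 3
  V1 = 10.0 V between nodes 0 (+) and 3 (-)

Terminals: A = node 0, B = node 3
Nodal analysis, taking node 3 as the 0 V reference.
Source V1 fixes V_0 = 10 V.
KCL at each unknown node (sum of currents leaving = 0; resistances in Ω):
  Node 1: (V_1 - 10)/470 + (V_1 - V_2)/91 = 0
  Node 2: (V_2 - V_1)/91 + (V_2 - 0)/18 = 0
Collecting terms (coefficients in siemens):
  0.01312·V_1 - 0.01099·V_2 = 0.02128
  0.06654·V_2 - 0.01099·V_1 = 0
Determinant D = (0.01312)(0.06654) - (-0.01099)(-0.01099) = 0.0007521
V_1 = [(0.02128)(0.06654) - (-0.01099)(0)]/D = 1.883 V
V_2 = [(0.01312)(0) - (0.02128)(-0.01099)]/D = 0.3109 V
Power in each resistor, P = (ΔV)²/R:
  P_R1 = (10 - 1.883)²/470 = 0.1402 W
  P_R2 = (1.883 - 0.3109)²/91 = 0.02714 W
  P_R3 = (0.3109 - 0)²/18 = 0.005369 W
P_total = P_R1 + P_R2 + P_R3 = 0.1727 W

Final answer: 0.1727 W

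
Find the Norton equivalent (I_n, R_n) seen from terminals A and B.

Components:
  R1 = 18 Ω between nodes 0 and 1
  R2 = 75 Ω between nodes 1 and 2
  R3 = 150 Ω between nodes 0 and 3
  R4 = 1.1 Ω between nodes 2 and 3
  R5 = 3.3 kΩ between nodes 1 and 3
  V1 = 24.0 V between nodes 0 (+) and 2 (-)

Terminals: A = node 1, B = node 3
Find the Thévenin equivalent first; then I_n = V_th/R_th and R_n = R_th.
Step 1 — V_th is the open-circuit voltage V_A - V_B (nothing connected across the terminals).
Nodal analysis, taking node 2 as the 0 V reference.
Source V1 fixes V_0 = 24 V.
KCL at each unknown node (sum of currents leaving = 0; resistances in Ω):
  Node 1: (V_1 - 24)/18 + (V_1 - 0)/75 + (V_1 - V_3)/3300 = 0
  Node 3: (V_3 - 24)/150 + (V_3 - 0)/1.1 + (V_3 - V_1)/3300 = 0
Collecting terms (coefficients in siemens):
  0.06919·V_1 - 0.000303·V_3 = 1.333
  0.9161·V_3 - 0.000303·V_1 = 0.16
Determinant D = (0.06919)(0.9161) - (-0.000303)(-0.000303) = 0.06338
V_1 = [(1.333)(0.9161) - (-0.000303)(0.16)]/D = 19.27 V
V_3 = [(0.06919)(0.16) - (1.333)(-0.000303)]/D = 0.181 V
V_th = V_1 - V_3 = 19.27 - 0.181 = 19.09 V
Step 2 — R_th: zero the source — replace V1 by a short circuit (node 2 merges into node 0) — and find the resistance seen between A (node 1) and B (node 3).
Reduce the network between node 1 (A) and node 3 (B) by series/parallel combination:
  Rp1 = R1 ‖ R2 (parallel, both between nodes 0 and 1) = 1/(1/18 + 1/75) = 14.52 Ω
  Rp2 = R3 ‖ R4 (parallel, both between nodes 0 and 3) = 1/(1/150 + 1/1.1) = 1.092 Ω
  Rs1 = Rp1 + Rp2 (series, joined only at node 0) = 14.52 + 1.092 = 15.61 Ω
  Rp3 = R5 ‖ Rs1 (parallel, both between nodes 1 and 3) = 1/(1/3300 + 1/15.61) = 15.53 Ω
R_th = 15.53 Ω
I_n = V_th/R_th = 19.09/15.53 = 1.229 A, and R_n = R_th = 15.53 Ω

Final answer: I_n = 1.229 A, R_n = 15.53 Ω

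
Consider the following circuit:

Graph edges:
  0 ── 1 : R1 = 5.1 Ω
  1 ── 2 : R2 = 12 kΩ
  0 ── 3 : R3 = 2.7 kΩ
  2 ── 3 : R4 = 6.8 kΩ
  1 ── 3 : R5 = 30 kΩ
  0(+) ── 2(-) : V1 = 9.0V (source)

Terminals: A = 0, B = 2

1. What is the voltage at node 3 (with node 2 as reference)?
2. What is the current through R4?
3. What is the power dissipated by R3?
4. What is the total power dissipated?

Nodal analysis, taking node 2 as the 0 V reference.
Source V1 fixes V_0 = 9 V.
KCL at each unknown node (sum of currents leaving = 0; resistances in Ω):
  Node 1: (V_1 - 9)/5.1 + (V_1 - 0)/12000 + (V_1 - V_3)/30000 = 0
  Node 3: (V_3 - 9)/2700 + (V_3 - 0)/6800 + (V_3 - V_1)/30000 = 0
Collecting terms (coefficients in siemens):
  0.1962·V_1 - 0.00003333·V_3 = 1.765
  0.0005508·V_3 - 0.00003333·V_1 = 0.003333
Determinant D = (0.1962)(0.0005508) - (-0.00003333)(-0.00003333) = 0.0001081
V_1 = [(1.765)(0.0005508) - (-0.00003333)(0.003333)]/D = 8.996 V
V_3 = [(0.1962)(0.003333) - (1.765)(-0.00003333)]/D = 6.597 V
Part 1:
  Read off the nodal solution: V_3 = 6.597 V
Part 2:
  I_R4 = (V_2 - V_3)/R4 = (0 - 6.597)/6800 = -0.0009701 A
  Magnitude: I_R4 = 0.0009701 A
Part 3:
  I_R3 = (V_0 - V_3)/R3 = (9 - 6.597)/2700 = 0.0008901 A
  P_R3 = I_R3² × R3 = (0.0008901)² × 2700 = 0.002139 W
Part 4:
  Power in each resistor, P = (ΔV)²/R:
    P_R1 = (9 - 8.996)²/5.1 = 0.00000351 W
    P_R2 = (8.996 - 0)²/12000 = 0.006744 W
    P_R3 = (9 - 6.597)²/2700 = 0.002139 W
    P_R4 = (0 - 6.597)²/6800 = 0.006399 W
    P_R5 = (8.996 - 6.597)²/30000 = 0.0001919 W
  P_total = P_R1 + P_R2 + P_R3 + P_R4 + P_R5 = 0.01548 W

Final answers:
1. V_3 = 6.597 V
2. I_R4 = 0.0009701 A
3. P_R3 = 0.002139 W
4. P_total = 0.01548 W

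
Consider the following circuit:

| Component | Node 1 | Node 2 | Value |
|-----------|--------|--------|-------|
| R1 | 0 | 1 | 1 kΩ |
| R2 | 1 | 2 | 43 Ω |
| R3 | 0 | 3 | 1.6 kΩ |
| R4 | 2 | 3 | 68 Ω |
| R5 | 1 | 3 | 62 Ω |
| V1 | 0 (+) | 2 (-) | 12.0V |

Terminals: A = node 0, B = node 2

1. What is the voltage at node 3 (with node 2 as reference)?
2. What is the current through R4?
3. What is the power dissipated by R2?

Nodal analysis, taking node 2 as the 0 V reference.
Source V1 fixes V_0 = 12 V.
KCL at each unknown node (sum of currents leaving = 0; resistances in Ω):
  Node 1: (V_1 - 12)/1000 + (V_1 - 0)/43 + (V_1 - V_3)/62 = 0
  Node 3: (V_3 - 12)/1600 + (V_3 - 0)/68 + (V_3 - V_1)/62 = 0
Collecting terms (coefficients in siemens):
  0.04038·V_1 - 0.01613·V_3 = 0.012
  0.03146·V_3 - 0.01613·V_1 = 0.0075
Determinant D = (0.04038)(0.03146) - (-0.01613)(-0.01613) = 0.00101
V_1 = [(0.012)(0.03146) - (-0.01613)(0.0075)]/D = 0.4934 V
V_3 = [(0.04038)(0.0075) - (0.012)(-0.01613)]/D = 0.4913 V
Part 1:
  Read off the nodal solution: V_3 = 0.4913 V
Part 2:
  I_R4 = (V_2 - V_3)/R4 = (0 - 0.4913)/68 = -0.007226 A
  Magnitude: I_R4 = 0.007226 A
Part 3:
  I_R2 = (V_1 - V_2)/R2 = (0.4934 - 0)/43 = 0.01147 A
  P_R2 = I_R2² × R2 = (0.01147)² × 43 = 0.005661 W

Final answers:
1. V_3 = 0.4913 V
2. I_R4 = 0.007226 A
3. P_R2 = 0.005661 W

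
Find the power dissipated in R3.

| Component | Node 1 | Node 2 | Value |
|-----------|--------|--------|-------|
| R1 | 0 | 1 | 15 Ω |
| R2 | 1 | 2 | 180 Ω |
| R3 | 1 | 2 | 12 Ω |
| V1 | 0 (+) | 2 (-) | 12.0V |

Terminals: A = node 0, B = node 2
Nodal analysis, taking node 2 as the 0 V reference.
Source V1 fixes V_0 = 12 V.
KCL at each unknown node (sum of currents leaving = 0; resistances in Ω):
  Node 1: (V_1 - 12)/15 + (V_1 - 0)/180 + (V_1 - 0)/12 = 0
Collecting terms: 0.1556 × V_1 = 0.8  =>  V_1 = 5.143 V
I_R3 = (V_1 - V_2)/R3 = (5.143 - 0)/12 = 0.4286 A
P_R3 = I_R3² × R3 = (0.4286)² × 12 = 2.204 W

Final answer: 2.204 W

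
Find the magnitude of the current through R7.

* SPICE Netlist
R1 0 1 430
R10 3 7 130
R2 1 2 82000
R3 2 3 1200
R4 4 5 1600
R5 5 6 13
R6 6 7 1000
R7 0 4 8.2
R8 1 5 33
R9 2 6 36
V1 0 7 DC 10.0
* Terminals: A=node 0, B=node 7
Nodal analysis, taking node 7 as the 0 V reference.
Source V1 fixes V_0 = 10 V.
KCL at each unknown node (sum of currents leaving = 0; resistances in Ω):
  Node 1: (V_1 - 10)/430 + (V_1 - V_2)/82000 + (V_1 - V_5)/33 = 0
  Node 2: (V_2 - V_1)/82000 + (V_2 - V_3)/1200 + (V_2 - V_6)/36 = 0
  Node 3: (V_3 - V_2)/1200 + (V_3 - 0)/130 = 0
  Node 4: (V_4 - V_5)/1600 + (V_4 - 10)/8.2 = 0
  Node 5: (V_5 - V_4)/1600 + (V_5 - V_6)/13 + (V_5 - V_1)/33 = 0
  Node 6: (V_6 - V_5)/13 + (V_6 - 0)/1000 + (V_6 - V_2)/36 = 0
Collecting terms (coefficients in siemens):
  0.03264·V_1 - 0.0000122·V_2 - 0.0303·V_5 = 0.02326
  0.02862·V_2 - 0.0000122·V_1 - 0.0008333·V_3 - 0.02778·V_6 = 0
  0.008526·V_3 - 0.0008333·V_2 = 0
  0.1226·V_4 - 0.000625·V_5 = 1.22
  0.1079·V_5 - 0.0303·V_1 - 0.000625·V_4 - 0.07692·V_6 = 0
  0.1057·V_6 - 0.02778·V_2 - 0.07692·V_5 = 0
Solving these 6 simultaneous equations (Gaussian elimination) gives:
  V_1 = 6.485 V, V_2 = 5.918 V, V_3 = 0.5785 V, V_4 = 9.981 V
  V_5 = 6.215 V, V_6 = 6.078 V
I_R7 = (V_0 - V_4)/R7 = (10 - 9.981)/8.2 = 0.002353 A
|I_R7| = 0.002353 A

Final answer: |I_R7| = 0.002353 A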